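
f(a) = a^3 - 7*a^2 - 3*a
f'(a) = 3*a^2 - 14*a - 3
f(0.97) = -8.58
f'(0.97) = -13.76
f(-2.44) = -48.88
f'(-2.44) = 49.02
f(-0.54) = -0.58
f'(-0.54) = 5.43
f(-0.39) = 0.05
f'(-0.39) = 2.92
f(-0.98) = -4.72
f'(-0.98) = 13.60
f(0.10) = -0.37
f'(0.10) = -4.37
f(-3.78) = -142.69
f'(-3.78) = 92.79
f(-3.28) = -100.76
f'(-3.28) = 75.20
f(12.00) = 684.00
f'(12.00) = 261.00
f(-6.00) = -450.00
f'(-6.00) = 189.00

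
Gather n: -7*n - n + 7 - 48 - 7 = -8*n - 48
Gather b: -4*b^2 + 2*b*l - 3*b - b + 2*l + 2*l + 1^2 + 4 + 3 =-4*b^2 + b*(2*l - 4) + 4*l + 8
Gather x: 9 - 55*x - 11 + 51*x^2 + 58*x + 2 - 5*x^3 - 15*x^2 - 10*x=-5*x^3 + 36*x^2 - 7*x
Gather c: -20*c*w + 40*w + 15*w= -20*c*w + 55*w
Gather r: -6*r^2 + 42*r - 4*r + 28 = -6*r^2 + 38*r + 28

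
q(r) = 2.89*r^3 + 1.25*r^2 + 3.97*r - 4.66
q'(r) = 8.67*r^2 + 2.5*r + 3.97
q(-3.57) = -134.39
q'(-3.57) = 105.54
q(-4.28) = -225.34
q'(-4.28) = 152.09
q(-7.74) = -1300.55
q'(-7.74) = 504.02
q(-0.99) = -10.17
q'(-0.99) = 9.99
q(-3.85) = -166.34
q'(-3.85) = 122.86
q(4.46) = 294.30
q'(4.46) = 187.58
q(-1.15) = -11.97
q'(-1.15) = 12.56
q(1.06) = 4.39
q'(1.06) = 16.36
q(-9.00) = -2045.95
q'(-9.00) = 683.74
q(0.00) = -4.66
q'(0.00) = 3.97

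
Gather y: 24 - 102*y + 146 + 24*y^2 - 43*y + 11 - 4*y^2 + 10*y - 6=20*y^2 - 135*y + 175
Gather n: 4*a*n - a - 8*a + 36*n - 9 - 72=-9*a + n*(4*a + 36) - 81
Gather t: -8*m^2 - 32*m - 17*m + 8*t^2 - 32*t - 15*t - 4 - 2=-8*m^2 - 49*m + 8*t^2 - 47*t - 6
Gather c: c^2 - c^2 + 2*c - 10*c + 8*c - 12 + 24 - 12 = 0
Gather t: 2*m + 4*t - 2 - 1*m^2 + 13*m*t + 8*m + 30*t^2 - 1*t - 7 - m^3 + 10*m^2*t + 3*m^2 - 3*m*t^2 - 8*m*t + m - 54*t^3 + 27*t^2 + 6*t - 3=-m^3 + 2*m^2 + 11*m - 54*t^3 + t^2*(57 - 3*m) + t*(10*m^2 + 5*m + 9) - 12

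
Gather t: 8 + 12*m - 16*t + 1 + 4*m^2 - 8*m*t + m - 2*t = 4*m^2 + 13*m + t*(-8*m - 18) + 9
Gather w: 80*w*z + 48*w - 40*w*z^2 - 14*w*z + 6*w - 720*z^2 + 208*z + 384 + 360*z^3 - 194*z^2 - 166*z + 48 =w*(-40*z^2 + 66*z + 54) + 360*z^3 - 914*z^2 + 42*z + 432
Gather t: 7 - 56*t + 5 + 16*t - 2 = 10 - 40*t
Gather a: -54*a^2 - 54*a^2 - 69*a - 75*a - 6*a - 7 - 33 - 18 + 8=-108*a^2 - 150*a - 50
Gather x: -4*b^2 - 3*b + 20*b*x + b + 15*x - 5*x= -4*b^2 - 2*b + x*(20*b + 10)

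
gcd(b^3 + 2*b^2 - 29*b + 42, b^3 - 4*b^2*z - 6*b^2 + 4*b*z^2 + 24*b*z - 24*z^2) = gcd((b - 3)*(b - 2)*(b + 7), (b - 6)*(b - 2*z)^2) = 1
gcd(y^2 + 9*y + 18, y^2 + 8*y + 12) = y + 6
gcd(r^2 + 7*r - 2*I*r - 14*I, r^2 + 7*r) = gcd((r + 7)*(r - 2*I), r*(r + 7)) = r + 7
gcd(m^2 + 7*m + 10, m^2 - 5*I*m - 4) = 1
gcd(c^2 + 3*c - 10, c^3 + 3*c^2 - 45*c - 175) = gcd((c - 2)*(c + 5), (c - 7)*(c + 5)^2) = c + 5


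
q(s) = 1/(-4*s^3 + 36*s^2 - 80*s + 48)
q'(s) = (12*s^2 - 72*s + 80)/(-4*s^3 + 36*s^2 - 80*s + 48)^2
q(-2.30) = 0.00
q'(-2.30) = 0.00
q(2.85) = 0.05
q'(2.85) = -0.07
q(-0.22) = 0.01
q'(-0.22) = 0.02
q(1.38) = -0.23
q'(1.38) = 0.18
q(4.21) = 0.02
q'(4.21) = -0.00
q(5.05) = 0.02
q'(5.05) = 0.01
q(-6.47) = 0.00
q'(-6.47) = 0.00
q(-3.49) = 0.00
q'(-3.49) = 0.00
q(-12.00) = 0.00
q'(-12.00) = 0.00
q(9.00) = 0.00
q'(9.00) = 0.00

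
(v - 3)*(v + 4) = v^2 + v - 12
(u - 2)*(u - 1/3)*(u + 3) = u^3 + 2*u^2/3 - 19*u/3 + 2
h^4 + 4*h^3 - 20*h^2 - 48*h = h*(h - 4)*(h + 2)*(h + 6)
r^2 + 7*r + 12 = (r + 3)*(r + 4)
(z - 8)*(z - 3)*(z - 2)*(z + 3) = z^4 - 10*z^3 + 7*z^2 + 90*z - 144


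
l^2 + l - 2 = (l - 1)*(l + 2)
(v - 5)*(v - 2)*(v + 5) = v^3 - 2*v^2 - 25*v + 50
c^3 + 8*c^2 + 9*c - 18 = (c - 1)*(c + 3)*(c + 6)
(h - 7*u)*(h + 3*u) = h^2 - 4*h*u - 21*u^2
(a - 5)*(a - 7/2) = a^2 - 17*a/2 + 35/2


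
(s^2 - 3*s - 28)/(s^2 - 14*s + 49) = (s + 4)/(s - 7)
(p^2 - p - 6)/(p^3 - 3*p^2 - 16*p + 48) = (p + 2)/(p^2 - 16)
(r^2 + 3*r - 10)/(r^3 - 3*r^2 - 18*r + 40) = (r + 5)/(r^2 - r - 20)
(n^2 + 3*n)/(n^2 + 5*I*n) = (n + 3)/(n + 5*I)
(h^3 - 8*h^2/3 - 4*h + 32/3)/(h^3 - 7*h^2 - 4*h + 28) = (h - 8/3)/(h - 7)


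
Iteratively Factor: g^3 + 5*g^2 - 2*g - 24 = (g + 4)*(g^2 + g - 6) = (g + 3)*(g + 4)*(g - 2)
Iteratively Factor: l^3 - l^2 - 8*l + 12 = (l - 2)*(l^2 + l - 6) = (l - 2)^2*(l + 3)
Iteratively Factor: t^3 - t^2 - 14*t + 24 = (t + 4)*(t^2 - 5*t + 6) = (t - 2)*(t + 4)*(t - 3)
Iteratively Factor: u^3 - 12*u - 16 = (u + 2)*(u^2 - 2*u - 8) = (u - 4)*(u + 2)*(u + 2)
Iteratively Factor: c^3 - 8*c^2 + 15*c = (c)*(c^2 - 8*c + 15) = c*(c - 3)*(c - 5)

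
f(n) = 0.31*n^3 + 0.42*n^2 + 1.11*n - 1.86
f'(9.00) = 84.00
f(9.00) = 268.14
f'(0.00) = 1.11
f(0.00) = -1.86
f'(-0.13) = 1.02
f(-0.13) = -2.00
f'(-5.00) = 20.16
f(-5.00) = -35.66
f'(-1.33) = 1.64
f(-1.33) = -3.32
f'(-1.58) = 2.10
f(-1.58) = -3.79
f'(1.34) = 3.91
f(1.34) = 1.13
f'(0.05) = 1.15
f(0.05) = -1.80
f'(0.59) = 1.93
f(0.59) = -1.00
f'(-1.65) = 2.26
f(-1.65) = -3.94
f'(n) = 0.93*n^2 + 0.84*n + 1.11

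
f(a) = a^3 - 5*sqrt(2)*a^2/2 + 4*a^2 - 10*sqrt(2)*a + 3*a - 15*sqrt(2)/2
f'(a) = 3*a^2 - 5*sqrt(2)*a + 8*a - 10*sqrt(2) + 3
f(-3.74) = -14.75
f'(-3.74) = 27.35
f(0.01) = -10.72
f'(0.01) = -11.13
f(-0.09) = -9.60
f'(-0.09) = -11.20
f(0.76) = -18.37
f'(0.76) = -8.70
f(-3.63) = -11.87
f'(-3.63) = 25.02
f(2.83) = -15.75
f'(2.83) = 15.51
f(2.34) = -21.32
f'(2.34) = 7.46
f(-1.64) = 4.50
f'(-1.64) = -4.60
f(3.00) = -12.85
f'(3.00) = 18.64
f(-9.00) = -601.71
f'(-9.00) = 223.50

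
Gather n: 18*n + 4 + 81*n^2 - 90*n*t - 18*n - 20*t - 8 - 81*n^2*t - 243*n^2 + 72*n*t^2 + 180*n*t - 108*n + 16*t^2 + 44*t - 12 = n^2*(-81*t - 162) + n*(72*t^2 + 90*t - 108) + 16*t^2 + 24*t - 16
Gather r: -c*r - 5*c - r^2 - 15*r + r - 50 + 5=-5*c - r^2 + r*(-c - 14) - 45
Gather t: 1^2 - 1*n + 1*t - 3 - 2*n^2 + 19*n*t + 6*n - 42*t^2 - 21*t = -2*n^2 + 5*n - 42*t^2 + t*(19*n - 20) - 2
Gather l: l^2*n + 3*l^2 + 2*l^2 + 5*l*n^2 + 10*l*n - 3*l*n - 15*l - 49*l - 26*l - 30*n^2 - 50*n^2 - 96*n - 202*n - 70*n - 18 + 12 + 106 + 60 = l^2*(n + 5) + l*(5*n^2 + 7*n - 90) - 80*n^2 - 368*n + 160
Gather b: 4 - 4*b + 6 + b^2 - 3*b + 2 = b^2 - 7*b + 12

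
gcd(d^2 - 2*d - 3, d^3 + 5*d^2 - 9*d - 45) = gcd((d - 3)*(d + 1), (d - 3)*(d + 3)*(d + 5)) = d - 3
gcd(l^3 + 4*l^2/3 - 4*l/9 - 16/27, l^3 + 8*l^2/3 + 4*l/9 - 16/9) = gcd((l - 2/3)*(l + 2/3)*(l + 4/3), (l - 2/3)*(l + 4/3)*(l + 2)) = l^2 + 2*l/3 - 8/9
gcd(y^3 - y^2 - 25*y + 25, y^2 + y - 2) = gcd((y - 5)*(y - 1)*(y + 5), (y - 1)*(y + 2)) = y - 1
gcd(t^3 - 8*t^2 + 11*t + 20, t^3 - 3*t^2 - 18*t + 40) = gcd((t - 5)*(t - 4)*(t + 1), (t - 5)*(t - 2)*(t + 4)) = t - 5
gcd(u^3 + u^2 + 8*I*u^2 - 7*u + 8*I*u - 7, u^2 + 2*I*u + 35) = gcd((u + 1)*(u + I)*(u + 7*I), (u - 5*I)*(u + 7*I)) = u + 7*I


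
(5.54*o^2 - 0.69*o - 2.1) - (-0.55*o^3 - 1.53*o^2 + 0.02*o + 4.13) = 0.55*o^3 + 7.07*o^2 - 0.71*o - 6.23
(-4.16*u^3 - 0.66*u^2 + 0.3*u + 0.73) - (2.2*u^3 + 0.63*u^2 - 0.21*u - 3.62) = -6.36*u^3 - 1.29*u^2 + 0.51*u + 4.35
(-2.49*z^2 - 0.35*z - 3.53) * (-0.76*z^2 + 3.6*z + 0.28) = 1.8924*z^4 - 8.698*z^3 + 0.7256*z^2 - 12.806*z - 0.9884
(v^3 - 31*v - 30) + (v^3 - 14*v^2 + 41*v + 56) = 2*v^3 - 14*v^2 + 10*v + 26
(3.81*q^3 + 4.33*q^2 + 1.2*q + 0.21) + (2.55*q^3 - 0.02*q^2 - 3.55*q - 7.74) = 6.36*q^3 + 4.31*q^2 - 2.35*q - 7.53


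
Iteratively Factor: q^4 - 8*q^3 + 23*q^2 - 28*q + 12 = (q - 2)*(q^3 - 6*q^2 + 11*q - 6) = (q - 3)*(q - 2)*(q^2 - 3*q + 2) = (q - 3)*(q - 2)*(q - 1)*(q - 2)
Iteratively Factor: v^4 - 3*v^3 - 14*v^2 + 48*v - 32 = (v + 4)*(v^3 - 7*v^2 + 14*v - 8) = (v - 1)*(v + 4)*(v^2 - 6*v + 8) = (v - 4)*(v - 1)*(v + 4)*(v - 2)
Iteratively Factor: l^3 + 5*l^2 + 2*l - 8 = (l - 1)*(l^2 + 6*l + 8) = (l - 1)*(l + 2)*(l + 4)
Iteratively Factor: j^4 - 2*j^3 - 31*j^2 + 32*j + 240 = (j - 4)*(j^3 + 2*j^2 - 23*j - 60) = (j - 4)*(j + 4)*(j^2 - 2*j - 15) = (j - 4)*(j + 3)*(j + 4)*(j - 5)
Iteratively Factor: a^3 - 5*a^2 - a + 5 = (a - 1)*(a^2 - 4*a - 5) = (a - 1)*(a + 1)*(a - 5)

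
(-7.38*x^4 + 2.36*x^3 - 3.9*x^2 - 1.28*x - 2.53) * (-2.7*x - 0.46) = 19.926*x^5 - 2.9772*x^4 + 9.4444*x^3 + 5.25*x^2 + 7.4198*x + 1.1638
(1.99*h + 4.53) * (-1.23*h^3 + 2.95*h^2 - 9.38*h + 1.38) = -2.4477*h^4 + 0.2986*h^3 - 5.3027*h^2 - 39.7452*h + 6.2514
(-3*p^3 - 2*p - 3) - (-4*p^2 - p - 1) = -3*p^3 + 4*p^2 - p - 2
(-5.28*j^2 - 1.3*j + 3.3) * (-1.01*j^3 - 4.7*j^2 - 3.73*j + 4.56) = 5.3328*j^5 + 26.129*j^4 + 22.4714*j^3 - 34.7378*j^2 - 18.237*j + 15.048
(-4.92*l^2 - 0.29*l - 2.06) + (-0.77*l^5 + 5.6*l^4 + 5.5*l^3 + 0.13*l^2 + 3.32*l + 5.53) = -0.77*l^5 + 5.6*l^4 + 5.5*l^3 - 4.79*l^2 + 3.03*l + 3.47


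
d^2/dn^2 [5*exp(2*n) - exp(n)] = (20*exp(n) - 1)*exp(n)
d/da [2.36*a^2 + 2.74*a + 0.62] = 4.72*a + 2.74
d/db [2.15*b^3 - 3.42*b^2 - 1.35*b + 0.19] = 6.45*b^2 - 6.84*b - 1.35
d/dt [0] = 0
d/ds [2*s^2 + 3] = 4*s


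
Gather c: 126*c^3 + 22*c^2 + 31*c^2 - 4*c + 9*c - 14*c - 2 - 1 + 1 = 126*c^3 + 53*c^2 - 9*c - 2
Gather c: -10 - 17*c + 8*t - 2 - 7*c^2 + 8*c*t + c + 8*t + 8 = -7*c^2 + c*(8*t - 16) + 16*t - 4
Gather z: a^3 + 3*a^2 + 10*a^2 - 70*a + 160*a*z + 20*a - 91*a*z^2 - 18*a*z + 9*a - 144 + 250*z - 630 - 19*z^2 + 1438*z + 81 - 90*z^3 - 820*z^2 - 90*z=a^3 + 13*a^2 - 41*a - 90*z^3 + z^2*(-91*a - 839) + z*(142*a + 1598) - 693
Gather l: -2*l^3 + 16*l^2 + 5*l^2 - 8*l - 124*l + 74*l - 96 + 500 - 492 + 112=-2*l^3 + 21*l^2 - 58*l + 24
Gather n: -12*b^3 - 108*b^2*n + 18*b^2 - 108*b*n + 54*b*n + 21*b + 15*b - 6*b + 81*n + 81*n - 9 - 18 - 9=-12*b^3 + 18*b^2 + 30*b + n*(-108*b^2 - 54*b + 162) - 36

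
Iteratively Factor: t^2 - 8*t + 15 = (t - 3)*(t - 5)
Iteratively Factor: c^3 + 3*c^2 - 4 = (c - 1)*(c^2 + 4*c + 4) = (c - 1)*(c + 2)*(c + 2)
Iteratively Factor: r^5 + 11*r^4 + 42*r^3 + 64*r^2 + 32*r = (r + 1)*(r^4 + 10*r^3 + 32*r^2 + 32*r) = (r + 1)*(r + 2)*(r^3 + 8*r^2 + 16*r) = r*(r + 1)*(r + 2)*(r^2 + 8*r + 16) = r*(r + 1)*(r + 2)*(r + 4)*(r + 4)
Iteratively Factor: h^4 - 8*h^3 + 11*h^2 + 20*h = (h - 5)*(h^3 - 3*h^2 - 4*h) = (h - 5)*(h + 1)*(h^2 - 4*h) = h*(h - 5)*(h + 1)*(h - 4)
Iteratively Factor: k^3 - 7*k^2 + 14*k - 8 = (k - 2)*(k^2 - 5*k + 4) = (k - 2)*(k - 1)*(k - 4)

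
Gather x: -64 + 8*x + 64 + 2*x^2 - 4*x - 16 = 2*x^2 + 4*x - 16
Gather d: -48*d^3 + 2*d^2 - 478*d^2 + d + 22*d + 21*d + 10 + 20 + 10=-48*d^3 - 476*d^2 + 44*d + 40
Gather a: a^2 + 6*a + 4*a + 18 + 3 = a^2 + 10*a + 21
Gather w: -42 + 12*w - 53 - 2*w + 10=10*w - 85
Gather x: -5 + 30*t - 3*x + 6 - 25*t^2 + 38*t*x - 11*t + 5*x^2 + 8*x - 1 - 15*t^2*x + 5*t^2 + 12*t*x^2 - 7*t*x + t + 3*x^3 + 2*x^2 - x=-20*t^2 + 20*t + 3*x^3 + x^2*(12*t + 7) + x*(-15*t^2 + 31*t + 4)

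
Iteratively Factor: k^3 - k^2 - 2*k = (k - 2)*(k^2 + k) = (k - 2)*(k + 1)*(k)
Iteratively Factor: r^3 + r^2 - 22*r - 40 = (r + 4)*(r^2 - 3*r - 10) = (r + 2)*(r + 4)*(r - 5)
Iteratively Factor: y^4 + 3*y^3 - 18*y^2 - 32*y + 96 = (y + 4)*(y^3 - y^2 - 14*y + 24) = (y - 3)*(y + 4)*(y^2 + 2*y - 8) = (y - 3)*(y - 2)*(y + 4)*(y + 4)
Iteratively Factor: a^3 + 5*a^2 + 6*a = (a + 3)*(a^2 + 2*a) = (a + 2)*(a + 3)*(a)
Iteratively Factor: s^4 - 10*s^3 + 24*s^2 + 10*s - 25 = (s - 5)*(s^3 - 5*s^2 - s + 5) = (s - 5)^2*(s^2 - 1) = (s - 5)^2*(s + 1)*(s - 1)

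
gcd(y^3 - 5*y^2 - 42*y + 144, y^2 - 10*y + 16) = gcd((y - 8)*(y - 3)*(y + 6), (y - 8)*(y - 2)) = y - 8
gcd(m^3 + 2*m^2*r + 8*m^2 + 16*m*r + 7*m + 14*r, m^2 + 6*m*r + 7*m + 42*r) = m + 7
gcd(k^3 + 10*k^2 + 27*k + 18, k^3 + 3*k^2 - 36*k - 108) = k^2 + 9*k + 18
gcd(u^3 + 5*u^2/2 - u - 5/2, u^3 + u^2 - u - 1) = u^2 - 1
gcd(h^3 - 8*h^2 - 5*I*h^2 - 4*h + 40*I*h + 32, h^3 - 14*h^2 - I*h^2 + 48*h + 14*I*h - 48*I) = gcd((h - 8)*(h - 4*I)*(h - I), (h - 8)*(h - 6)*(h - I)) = h^2 + h*(-8 - I) + 8*I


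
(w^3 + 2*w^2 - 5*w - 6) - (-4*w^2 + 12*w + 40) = w^3 + 6*w^2 - 17*w - 46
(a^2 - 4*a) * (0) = 0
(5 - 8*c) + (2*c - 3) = 2 - 6*c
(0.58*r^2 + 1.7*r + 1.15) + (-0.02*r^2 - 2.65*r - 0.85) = 0.56*r^2 - 0.95*r + 0.3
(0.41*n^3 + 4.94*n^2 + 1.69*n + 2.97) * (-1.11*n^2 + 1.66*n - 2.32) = -0.4551*n^5 - 4.8028*n^4 + 5.3733*n^3 - 11.9521*n^2 + 1.0094*n - 6.8904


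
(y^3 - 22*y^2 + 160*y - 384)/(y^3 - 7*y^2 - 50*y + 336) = (y - 8)/(y + 7)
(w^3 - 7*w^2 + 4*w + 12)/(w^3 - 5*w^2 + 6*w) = (w^2 - 5*w - 6)/(w*(w - 3))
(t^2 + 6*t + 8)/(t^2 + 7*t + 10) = (t + 4)/(t + 5)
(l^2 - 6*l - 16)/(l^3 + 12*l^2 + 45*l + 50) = (l - 8)/(l^2 + 10*l + 25)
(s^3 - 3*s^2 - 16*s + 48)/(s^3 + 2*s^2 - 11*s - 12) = (s - 4)/(s + 1)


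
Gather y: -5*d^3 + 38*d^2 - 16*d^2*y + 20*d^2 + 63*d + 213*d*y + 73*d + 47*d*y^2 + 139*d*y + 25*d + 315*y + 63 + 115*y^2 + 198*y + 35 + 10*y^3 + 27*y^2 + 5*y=-5*d^3 + 58*d^2 + 161*d + 10*y^3 + y^2*(47*d + 142) + y*(-16*d^2 + 352*d + 518) + 98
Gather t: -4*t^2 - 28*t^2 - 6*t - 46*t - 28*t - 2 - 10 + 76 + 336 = -32*t^2 - 80*t + 400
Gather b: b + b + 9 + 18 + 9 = 2*b + 36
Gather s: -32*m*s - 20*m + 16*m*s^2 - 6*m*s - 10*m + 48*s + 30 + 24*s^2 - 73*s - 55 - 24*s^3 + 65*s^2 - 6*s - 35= -30*m - 24*s^3 + s^2*(16*m + 89) + s*(-38*m - 31) - 60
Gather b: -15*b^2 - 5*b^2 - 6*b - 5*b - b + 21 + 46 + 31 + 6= -20*b^2 - 12*b + 104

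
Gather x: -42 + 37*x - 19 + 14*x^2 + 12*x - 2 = 14*x^2 + 49*x - 63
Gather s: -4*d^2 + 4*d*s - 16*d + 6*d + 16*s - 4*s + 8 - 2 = -4*d^2 - 10*d + s*(4*d + 12) + 6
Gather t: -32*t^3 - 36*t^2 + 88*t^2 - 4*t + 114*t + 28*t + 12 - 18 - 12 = -32*t^3 + 52*t^2 + 138*t - 18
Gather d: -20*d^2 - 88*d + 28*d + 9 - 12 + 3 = -20*d^2 - 60*d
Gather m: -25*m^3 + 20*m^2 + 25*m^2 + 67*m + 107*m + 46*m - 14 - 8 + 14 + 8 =-25*m^3 + 45*m^2 + 220*m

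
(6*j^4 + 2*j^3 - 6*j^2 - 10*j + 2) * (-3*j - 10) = -18*j^5 - 66*j^4 - 2*j^3 + 90*j^2 + 94*j - 20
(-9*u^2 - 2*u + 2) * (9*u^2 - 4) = -81*u^4 - 18*u^3 + 54*u^2 + 8*u - 8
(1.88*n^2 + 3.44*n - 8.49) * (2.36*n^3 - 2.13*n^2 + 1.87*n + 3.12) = 4.4368*n^5 + 4.114*n^4 - 23.848*n^3 + 30.3821*n^2 - 5.1435*n - 26.4888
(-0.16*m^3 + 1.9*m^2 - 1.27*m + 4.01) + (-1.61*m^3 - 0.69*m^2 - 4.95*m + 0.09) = -1.77*m^3 + 1.21*m^2 - 6.22*m + 4.1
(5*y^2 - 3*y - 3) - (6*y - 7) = 5*y^2 - 9*y + 4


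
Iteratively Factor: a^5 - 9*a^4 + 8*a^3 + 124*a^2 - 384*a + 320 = (a - 2)*(a^4 - 7*a^3 - 6*a^2 + 112*a - 160) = (a - 5)*(a - 2)*(a^3 - 2*a^2 - 16*a + 32) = (a - 5)*(a - 2)^2*(a^2 - 16) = (a - 5)*(a - 2)^2*(a + 4)*(a - 4)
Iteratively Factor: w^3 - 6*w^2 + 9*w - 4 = (w - 1)*(w^2 - 5*w + 4) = (w - 4)*(w - 1)*(w - 1)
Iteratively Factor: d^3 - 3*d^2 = (d)*(d^2 - 3*d) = d*(d - 3)*(d)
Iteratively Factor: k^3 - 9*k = (k)*(k^2 - 9) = k*(k + 3)*(k - 3)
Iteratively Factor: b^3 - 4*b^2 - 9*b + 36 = (b - 3)*(b^2 - b - 12) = (b - 3)*(b + 3)*(b - 4)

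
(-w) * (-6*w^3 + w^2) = 6*w^4 - w^3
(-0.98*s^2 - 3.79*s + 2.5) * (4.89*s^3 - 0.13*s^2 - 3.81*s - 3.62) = -4.7922*s^5 - 18.4057*s^4 + 16.4515*s^3 + 17.6625*s^2 + 4.1948*s - 9.05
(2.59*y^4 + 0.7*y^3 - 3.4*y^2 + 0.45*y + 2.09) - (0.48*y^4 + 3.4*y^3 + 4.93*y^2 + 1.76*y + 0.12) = 2.11*y^4 - 2.7*y^3 - 8.33*y^2 - 1.31*y + 1.97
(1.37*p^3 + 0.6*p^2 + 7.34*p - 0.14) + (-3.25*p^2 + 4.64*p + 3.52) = 1.37*p^3 - 2.65*p^2 + 11.98*p + 3.38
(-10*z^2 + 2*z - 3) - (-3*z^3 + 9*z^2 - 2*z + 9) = 3*z^3 - 19*z^2 + 4*z - 12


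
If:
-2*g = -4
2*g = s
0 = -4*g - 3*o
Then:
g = 2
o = -8/3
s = 4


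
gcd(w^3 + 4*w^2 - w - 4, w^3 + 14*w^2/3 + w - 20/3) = w^2 + 3*w - 4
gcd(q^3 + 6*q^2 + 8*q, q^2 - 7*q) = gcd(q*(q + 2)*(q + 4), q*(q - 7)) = q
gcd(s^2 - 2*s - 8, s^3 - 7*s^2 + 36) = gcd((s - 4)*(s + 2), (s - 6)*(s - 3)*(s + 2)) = s + 2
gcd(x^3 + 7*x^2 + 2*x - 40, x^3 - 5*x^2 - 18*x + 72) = x + 4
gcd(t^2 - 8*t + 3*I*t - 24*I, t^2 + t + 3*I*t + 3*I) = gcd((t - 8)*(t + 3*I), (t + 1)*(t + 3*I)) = t + 3*I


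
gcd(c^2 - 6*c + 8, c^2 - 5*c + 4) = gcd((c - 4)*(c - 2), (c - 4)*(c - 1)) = c - 4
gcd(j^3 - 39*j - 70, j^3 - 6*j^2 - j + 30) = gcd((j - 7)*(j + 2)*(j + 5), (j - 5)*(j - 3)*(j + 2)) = j + 2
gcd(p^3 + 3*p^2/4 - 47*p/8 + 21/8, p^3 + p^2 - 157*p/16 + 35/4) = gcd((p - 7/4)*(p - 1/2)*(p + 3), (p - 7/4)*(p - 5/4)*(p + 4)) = p - 7/4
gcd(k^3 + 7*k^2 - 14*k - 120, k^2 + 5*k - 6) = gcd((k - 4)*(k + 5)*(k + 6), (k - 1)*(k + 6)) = k + 6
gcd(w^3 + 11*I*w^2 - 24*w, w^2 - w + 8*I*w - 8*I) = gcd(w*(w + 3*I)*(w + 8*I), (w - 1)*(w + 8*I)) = w + 8*I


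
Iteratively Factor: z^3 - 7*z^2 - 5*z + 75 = (z + 3)*(z^2 - 10*z + 25) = (z - 5)*(z + 3)*(z - 5)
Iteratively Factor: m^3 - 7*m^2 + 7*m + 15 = (m - 3)*(m^2 - 4*m - 5) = (m - 3)*(m + 1)*(m - 5)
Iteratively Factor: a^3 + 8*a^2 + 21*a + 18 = (a + 3)*(a^2 + 5*a + 6) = (a + 2)*(a + 3)*(a + 3)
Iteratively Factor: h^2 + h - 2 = (h + 2)*(h - 1)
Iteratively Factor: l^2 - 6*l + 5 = (l - 5)*(l - 1)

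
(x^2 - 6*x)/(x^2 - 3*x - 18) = x/(x + 3)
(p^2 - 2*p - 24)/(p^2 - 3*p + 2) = (p^2 - 2*p - 24)/(p^2 - 3*p + 2)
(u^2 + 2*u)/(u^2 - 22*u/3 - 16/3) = 3*u*(u + 2)/(3*u^2 - 22*u - 16)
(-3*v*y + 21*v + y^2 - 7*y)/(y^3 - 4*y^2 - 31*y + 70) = (-3*v + y)/(y^2 + 3*y - 10)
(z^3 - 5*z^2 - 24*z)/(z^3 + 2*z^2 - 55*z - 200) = z*(z + 3)/(z^2 + 10*z + 25)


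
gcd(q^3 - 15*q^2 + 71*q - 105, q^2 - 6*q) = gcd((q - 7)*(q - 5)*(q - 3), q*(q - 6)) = 1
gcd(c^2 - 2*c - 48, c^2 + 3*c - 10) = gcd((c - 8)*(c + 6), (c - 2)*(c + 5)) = 1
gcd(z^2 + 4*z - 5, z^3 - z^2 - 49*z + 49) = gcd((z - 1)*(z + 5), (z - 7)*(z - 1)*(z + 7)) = z - 1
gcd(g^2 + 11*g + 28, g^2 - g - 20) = g + 4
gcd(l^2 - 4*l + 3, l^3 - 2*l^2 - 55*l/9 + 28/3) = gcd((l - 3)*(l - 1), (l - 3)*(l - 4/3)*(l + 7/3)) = l - 3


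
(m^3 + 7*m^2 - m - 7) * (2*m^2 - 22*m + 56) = 2*m^5 - 8*m^4 - 100*m^3 + 400*m^2 + 98*m - 392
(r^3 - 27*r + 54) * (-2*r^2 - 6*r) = -2*r^5 - 6*r^4 + 54*r^3 + 54*r^2 - 324*r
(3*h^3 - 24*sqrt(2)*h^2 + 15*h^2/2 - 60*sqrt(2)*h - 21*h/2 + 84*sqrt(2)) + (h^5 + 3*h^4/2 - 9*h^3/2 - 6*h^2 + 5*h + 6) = h^5 + 3*h^4/2 - 3*h^3/2 - 24*sqrt(2)*h^2 + 3*h^2/2 - 60*sqrt(2)*h - 11*h/2 + 6 + 84*sqrt(2)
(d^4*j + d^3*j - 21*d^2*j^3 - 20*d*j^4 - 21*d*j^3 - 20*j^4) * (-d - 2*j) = -d^5*j - 2*d^4*j^2 - d^4*j + 21*d^3*j^3 - 2*d^3*j^2 + 62*d^2*j^4 + 21*d^2*j^3 + 40*d*j^5 + 62*d*j^4 + 40*j^5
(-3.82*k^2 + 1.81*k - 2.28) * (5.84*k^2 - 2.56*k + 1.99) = -22.3088*k^4 + 20.3496*k^3 - 25.5506*k^2 + 9.4387*k - 4.5372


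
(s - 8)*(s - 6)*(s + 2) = s^3 - 12*s^2 + 20*s + 96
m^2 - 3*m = m*(m - 3)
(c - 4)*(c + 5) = c^2 + c - 20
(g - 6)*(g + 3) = g^2 - 3*g - 18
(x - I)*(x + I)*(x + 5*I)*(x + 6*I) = x^4 + 11*I*x^3 - 29*x^2 + 11*I*x - 30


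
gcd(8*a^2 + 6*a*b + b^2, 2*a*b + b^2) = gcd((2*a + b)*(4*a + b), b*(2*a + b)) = 2*a + b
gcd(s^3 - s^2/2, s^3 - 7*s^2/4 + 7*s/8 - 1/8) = s - 1/2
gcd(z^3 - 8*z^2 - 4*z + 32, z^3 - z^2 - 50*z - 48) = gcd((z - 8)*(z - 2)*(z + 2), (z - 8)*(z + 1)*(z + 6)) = z - 8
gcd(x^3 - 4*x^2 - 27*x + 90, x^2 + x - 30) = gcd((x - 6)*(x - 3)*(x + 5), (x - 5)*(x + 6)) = 1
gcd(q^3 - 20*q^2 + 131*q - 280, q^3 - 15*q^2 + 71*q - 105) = q^2 - 12*q + 35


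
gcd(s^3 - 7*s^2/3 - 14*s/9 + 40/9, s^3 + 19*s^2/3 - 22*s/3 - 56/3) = s^2 - 2*s/3 - 8/3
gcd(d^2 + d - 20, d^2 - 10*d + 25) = 1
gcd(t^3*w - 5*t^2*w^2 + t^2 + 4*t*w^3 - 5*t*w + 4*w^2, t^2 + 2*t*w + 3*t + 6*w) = 1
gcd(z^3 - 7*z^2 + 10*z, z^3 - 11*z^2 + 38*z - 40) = z^2 - 7*z + 10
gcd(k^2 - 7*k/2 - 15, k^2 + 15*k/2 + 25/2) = k + 5/2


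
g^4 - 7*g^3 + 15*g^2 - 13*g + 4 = (g - 4)*(g - 1)^3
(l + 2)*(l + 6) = l^2 + 8*l + 12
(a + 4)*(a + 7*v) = a^2 + 7*a*v + 4*a + 28*v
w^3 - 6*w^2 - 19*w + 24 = (w - 8)*(w - 1)*(w + 3)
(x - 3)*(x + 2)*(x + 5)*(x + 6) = x^4 + 10*x^3 + 13*x^2 - 96*x - 180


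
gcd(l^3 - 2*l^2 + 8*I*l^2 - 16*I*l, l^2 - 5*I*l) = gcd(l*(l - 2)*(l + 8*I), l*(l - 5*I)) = l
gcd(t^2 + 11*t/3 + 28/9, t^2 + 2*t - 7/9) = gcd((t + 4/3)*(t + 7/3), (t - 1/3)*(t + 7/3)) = t + 7/3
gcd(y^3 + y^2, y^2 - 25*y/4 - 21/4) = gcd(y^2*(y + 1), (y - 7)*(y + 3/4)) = 1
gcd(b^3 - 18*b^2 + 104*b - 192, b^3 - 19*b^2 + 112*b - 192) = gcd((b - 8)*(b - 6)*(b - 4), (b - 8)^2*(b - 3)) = b - 8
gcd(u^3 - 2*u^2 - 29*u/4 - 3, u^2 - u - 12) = u - 4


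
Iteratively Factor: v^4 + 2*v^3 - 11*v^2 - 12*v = (v)*(v^3 + 2*v^2 - 11*v - 12) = v*(v - 3)*(v^2 + 5*v + 4) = v*(v - 3)*(v + 1)*(v + 4)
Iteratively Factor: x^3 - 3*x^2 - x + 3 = (x - 1)*(x^2 - 2*x - 3) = (x - 3)*(x - 1)*(x + 1)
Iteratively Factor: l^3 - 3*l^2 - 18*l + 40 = (l + 4)*(l^2 - 7*l + 10) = (l - 5)*(l + 4)*(l - 2)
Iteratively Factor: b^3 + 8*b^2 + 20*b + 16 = (b + 4)*(b^2 + 4*b + 4) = (b + 2)*(b + 4)*(b + 2)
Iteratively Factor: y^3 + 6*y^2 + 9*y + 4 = (y + 4)*(y^2 + 2*y + 1) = (y + 1)*(y + 4)*(y + 1)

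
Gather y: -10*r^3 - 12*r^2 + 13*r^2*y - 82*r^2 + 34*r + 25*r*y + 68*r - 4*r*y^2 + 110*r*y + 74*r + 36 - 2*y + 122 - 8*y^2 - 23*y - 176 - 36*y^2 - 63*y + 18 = -10*r^3 - 94*r^2 + 176*r + y^2*(-4*r - 44) + y*(13*r^2 + 135*r - 88)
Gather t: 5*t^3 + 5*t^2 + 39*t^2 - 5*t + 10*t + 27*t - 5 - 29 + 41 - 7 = 5*t^3 + 44*t^2 + 32*t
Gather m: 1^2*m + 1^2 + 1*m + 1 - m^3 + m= -m^3 + 3*m + 2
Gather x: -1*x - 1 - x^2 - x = -x^2 - 2*x - 1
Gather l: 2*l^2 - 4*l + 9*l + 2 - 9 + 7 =2*l^2 + 5*l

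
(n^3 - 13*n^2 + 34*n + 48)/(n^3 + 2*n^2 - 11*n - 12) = (n^2 - 14*n + 48)/(n^2 + n - 12)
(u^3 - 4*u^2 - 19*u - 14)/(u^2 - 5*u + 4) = (u^3 - 4*u^2 - 19*u - 14)/(u^2 - 5*u + 4)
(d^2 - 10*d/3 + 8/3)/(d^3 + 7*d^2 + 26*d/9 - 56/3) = 3*(d - 2)/(3*d^2 + 25*d + 42)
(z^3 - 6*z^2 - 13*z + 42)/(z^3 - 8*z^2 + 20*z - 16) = (z^2 - 4*z - 21)/(z^2 - 6*z + 8)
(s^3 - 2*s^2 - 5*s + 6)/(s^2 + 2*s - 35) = (s^3 - 2*s^2 - 5*s + 6)/(s^2 + 2*s - 35)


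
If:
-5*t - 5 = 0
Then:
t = -1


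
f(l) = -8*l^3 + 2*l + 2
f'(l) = 2 - 24*l^2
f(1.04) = -4.92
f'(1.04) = -23.96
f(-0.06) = 1.88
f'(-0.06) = 1.91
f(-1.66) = 35.27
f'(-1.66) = -64.13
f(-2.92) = 195.34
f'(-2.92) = -202.63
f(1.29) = -12.59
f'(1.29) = -37.94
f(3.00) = -208.00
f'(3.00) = -214.00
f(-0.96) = 7.16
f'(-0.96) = -20.12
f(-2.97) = 205.64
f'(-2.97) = -209.70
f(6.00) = -1714.00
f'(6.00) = -862.00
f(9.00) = -5812.00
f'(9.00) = -1942.00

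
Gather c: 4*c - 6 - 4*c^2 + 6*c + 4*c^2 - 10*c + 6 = 0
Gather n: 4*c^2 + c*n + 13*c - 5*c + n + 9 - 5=4*c^2 + 8*c + n*(c + 1) + 4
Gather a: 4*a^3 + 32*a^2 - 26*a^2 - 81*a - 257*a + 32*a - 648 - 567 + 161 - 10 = 4*a^3 + 6*a^2 - 306*a - 1064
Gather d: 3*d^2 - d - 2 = 3*d^2 - d - 2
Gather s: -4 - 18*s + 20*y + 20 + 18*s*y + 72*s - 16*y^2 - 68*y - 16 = s*(18*y + 54) - 16*y^2 - 48*y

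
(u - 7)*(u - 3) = u^2 - 10*u + 21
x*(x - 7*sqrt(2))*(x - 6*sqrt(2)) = x^3 - 13*sqrt(2)*x^2 + 84*x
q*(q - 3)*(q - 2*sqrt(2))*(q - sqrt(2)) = q^4 - 3*sqrt(2)*q^3 - 3*q^3 + 4*q^2 + 9*sqrt(2)*q^2 - 12*q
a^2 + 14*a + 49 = (a + 7)^2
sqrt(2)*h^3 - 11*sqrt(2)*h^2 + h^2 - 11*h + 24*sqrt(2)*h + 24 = (h - 8)*(h - 3)*(sqrt(2)*h + 1)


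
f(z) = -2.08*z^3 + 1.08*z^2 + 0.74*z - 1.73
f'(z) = -6.24*z^2 + 2.16*z + 0.74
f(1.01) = -2.02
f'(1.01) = -3.44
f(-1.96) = 16.63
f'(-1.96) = -27.47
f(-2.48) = 34.80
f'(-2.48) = -43.00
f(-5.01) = 283.23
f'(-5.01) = -166.71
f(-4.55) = 213.19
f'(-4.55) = -138.27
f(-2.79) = 49.78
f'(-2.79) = -53.86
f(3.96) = -111.03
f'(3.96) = -88.56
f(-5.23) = 321.50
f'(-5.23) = -181.24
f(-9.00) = 1595.41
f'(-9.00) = -524.14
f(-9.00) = 1595.41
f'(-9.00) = -524.14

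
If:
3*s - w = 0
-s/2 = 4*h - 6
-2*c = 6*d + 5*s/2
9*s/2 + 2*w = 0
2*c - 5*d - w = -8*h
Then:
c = -36/11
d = 12/11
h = 3/2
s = 0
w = 0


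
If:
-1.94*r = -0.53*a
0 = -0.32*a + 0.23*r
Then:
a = 0.00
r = 0.00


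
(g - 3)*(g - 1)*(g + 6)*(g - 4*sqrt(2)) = g^4 - 4*sqrt(2)*g^3 + 2*g^3 - 21*g^2 - 8*sqrt(2)*g^2 + 18*g + 84*sqrt(2)*g - 72*sqrt(2)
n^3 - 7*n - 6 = (n - 3)*(n + 1)*(n + 2)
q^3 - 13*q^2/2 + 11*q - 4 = (q - 4)*(q - 2)*(q - 1/2)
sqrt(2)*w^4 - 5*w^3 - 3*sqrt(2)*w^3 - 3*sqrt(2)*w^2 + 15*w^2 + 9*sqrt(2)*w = w*(w - 3)*(w - 3*sqrt(2))*(sqrt(2)*w + 1)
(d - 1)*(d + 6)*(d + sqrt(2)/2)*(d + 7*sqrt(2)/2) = d^4 + 5*d^3 + 4*sqrt(2)*d^3 - 5*d^2/2 + 20*sqrt(2)*d^2 - 24*sqrt(2)*d + 35*d/2 - 21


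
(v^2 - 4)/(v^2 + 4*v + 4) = (v - 2)/(v + 2)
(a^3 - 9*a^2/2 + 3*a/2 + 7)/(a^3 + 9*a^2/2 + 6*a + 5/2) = (2*a^2 - 11*a + 14)/(2*a^2 + 7*a + 5)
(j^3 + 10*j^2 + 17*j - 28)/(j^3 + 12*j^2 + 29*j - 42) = (j + 4)/(j + 6)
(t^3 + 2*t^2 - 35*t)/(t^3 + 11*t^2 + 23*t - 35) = t*(t - 5)/(t^2 + 4*t - 5)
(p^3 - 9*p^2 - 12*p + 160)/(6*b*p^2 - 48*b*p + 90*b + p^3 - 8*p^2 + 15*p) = (p^2 - 4*p - 32)/(6*b*p - 18*b + p^2 - 3*p)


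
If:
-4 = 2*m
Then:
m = -2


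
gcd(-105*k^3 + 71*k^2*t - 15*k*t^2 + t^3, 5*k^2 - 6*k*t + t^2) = -5*k + t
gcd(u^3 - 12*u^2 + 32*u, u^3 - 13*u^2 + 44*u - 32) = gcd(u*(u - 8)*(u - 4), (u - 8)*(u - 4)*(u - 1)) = u^2 - 12*u + 32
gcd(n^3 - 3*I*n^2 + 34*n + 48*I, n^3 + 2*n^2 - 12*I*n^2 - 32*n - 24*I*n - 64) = n - 8*I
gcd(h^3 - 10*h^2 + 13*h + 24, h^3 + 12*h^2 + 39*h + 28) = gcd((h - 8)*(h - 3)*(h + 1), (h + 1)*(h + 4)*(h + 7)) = h + 1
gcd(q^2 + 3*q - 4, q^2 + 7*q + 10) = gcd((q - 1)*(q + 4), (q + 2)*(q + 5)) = 1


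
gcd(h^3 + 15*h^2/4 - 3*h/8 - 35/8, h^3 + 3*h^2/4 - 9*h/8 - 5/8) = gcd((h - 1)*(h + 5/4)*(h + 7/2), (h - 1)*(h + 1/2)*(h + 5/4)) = h^2 + h/4 - 5/4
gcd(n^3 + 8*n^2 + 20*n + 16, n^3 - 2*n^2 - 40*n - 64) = n^2 + 6*n + 8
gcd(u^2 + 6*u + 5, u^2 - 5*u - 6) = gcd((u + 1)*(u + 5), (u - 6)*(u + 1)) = u + 1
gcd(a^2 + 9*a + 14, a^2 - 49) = a + 7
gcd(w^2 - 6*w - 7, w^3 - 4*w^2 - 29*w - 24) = w + 1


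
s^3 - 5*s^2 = s^2*(s - 5)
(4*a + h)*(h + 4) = 4*a*h + 16*a + h^2 + 4*h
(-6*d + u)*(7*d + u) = -42*d^2 + d*u + u^2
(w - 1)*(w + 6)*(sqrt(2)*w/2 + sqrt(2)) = sqrt(2)*w^3/2 + 7*sqrt(2)*w^2/2 + 2*sqrt(2)*w - 6*sqrt(2)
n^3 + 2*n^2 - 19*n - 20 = (n - 4)*(n + 1)*(n + 5)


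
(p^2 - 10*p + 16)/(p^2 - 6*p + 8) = (p - 8)/(p - 4)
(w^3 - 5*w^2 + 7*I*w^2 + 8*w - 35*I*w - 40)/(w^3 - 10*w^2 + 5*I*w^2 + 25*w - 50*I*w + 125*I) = (w^2 + 7*I*w + 8)/(w^2 + 5*w*(-1 + I) - 25*I)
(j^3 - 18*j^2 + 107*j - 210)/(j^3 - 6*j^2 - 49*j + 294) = (j - 5)/(j + 7)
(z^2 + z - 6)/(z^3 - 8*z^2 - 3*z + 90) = (z - 2)/(z^2 - 11*z + 30)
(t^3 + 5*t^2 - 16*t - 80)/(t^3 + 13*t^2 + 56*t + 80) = (t - 4)/(t + 4)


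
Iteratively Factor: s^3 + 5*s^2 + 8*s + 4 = (s + 2)*(s^2 + 3*s + 2) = (s + 2)^2*(s + 1)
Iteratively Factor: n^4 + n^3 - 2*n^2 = (n + 2)*(n^3 - n^2) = n*(n + 2)*(n^2 - n) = n^2*(n + 2)*(n - 1)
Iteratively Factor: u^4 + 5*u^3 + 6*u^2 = (u + 3)*(u^3 + 2*u^2) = u*(u + 3)*(u^2 + 2*u) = u*(u + 2)*(u + 3)*(u)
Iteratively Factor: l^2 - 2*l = (l)*(l - 2)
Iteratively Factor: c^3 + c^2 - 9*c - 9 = (c + 3)*(c^2 - 2*c - 3) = (c - 3)*(c + 3)*(c + 1)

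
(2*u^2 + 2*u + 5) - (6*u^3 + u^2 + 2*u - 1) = -6*u^3 + u^2 + 6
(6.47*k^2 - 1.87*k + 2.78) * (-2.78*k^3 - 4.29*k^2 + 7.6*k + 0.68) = -17.9866*k^5 - 22.5577*k^4 + 49.4659*k^3 - 21.7386*k^2 + 19.8564*k + 1.8904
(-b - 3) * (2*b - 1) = -2*b^2 - 5*b + 3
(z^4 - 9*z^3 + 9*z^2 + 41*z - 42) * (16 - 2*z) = -2*z^5 + 34*z^4 - 162*z^3 + 62*z^2 + 740*z - 672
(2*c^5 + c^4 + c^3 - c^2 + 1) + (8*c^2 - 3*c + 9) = 2*c^5 + c^4 + c^3 + 7*c^2 - 3*c + 10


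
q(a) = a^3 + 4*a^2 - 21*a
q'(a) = 3*a^2 + 8*a - 21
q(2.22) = -15.97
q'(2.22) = 11.55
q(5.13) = 132.54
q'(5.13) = 98.99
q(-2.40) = 59.62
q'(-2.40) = -22.92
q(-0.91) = 21.67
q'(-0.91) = -25.80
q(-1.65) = 41.05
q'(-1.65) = -26.03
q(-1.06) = 25.56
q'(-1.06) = -26.11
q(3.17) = 5.48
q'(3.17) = 34.51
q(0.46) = -8.72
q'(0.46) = -16.69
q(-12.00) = -900.00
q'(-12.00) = 315.00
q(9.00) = 864.00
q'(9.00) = 294.00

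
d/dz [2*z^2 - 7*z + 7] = 4*z - 7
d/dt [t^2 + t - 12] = 2*t + 1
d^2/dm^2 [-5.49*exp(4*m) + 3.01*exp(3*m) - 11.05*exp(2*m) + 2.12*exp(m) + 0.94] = (-87.84*exp(3*m) + 27.09*exp(2*m) - 44.2*exp(m) + 2.12)*exp(m)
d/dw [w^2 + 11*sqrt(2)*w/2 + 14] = 2*w + 11*sqrt(2)/2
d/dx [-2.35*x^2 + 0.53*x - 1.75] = 0.53 - 4.7*x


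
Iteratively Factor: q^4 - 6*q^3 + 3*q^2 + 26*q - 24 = (q - 1)*(q^3 - 5*q^2 - 2*q + 24) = (q - 4)*(q - 1)*(q^2 - q - 6) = (q - 4)*(q - 1)*(q + 2)*(q - 3)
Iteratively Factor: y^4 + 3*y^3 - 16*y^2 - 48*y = (y - 4)*(y^3 + 7*y^2 + 12*y) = y*(y - 4)*(y^2 + 7*y + 12) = y*(y - 4)*(y + 3)*(y + 4)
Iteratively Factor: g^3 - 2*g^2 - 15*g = (g - 5)*(g^2 + 3*g) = (g - 5)*(g + 3)*(g)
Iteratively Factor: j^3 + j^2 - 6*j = (j + 3)*(j^2 - 2*j) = (j - 2)*(j + 3)*(j)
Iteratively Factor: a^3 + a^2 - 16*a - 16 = (a - 4)*(a^2 + 5*a + 4) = (a - 4)*(a + 1)*(a + 4)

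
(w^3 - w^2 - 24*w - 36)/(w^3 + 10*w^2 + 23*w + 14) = (w^2 - 3*w - 18)/(w^2 + 8*w + 7)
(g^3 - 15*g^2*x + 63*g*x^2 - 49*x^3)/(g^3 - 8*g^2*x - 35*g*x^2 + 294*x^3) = (g - x)/(g + 6*x)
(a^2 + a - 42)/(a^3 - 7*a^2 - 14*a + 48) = (a^2 + a - 42)/(a^3 - 7*a^2 - 14*a + 48)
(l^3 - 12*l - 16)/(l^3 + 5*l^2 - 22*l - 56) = (l + 2)/(l + 7)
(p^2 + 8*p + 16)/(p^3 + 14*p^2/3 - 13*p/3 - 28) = 3*(p + 4)/(3*p^2 + 2*p - 21)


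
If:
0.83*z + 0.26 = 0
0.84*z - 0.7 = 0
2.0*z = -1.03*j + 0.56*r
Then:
No Solution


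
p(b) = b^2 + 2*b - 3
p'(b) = 2*b + 2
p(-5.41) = 15.45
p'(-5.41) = -8.82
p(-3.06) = 0.24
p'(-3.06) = -4.12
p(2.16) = 5.99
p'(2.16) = 6.32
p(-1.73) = -3.47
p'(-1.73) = -1.46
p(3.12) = 12.97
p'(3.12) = 8.24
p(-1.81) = -3.34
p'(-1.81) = -1.62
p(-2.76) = -0.90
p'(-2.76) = -3.52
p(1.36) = 1.57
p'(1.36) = 4.72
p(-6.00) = 21.00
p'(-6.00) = -10.00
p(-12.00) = 117.00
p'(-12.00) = -22.00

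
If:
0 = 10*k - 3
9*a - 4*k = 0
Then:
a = 2/15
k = 3/10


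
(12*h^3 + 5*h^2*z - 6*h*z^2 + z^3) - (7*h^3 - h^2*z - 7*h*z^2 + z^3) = 5*h^3 + 6*h^2*z + h*z^2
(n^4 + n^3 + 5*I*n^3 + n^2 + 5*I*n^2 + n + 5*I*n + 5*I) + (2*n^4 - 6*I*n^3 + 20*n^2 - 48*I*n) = 3*n^4 + n^3 - I*n^3 + 21*n^2 + 5*I*n^2 + n - 43*I*n + 5*I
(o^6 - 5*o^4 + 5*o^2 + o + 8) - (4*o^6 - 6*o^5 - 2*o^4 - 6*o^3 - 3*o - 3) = -3*o^6 + 6*o^5 - 3*o^4 + 6*o^3 + 5*o^2 + 4*o + 11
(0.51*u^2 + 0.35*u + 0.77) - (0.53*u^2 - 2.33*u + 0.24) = -0.02*u^2 + 2.68*u + 0.53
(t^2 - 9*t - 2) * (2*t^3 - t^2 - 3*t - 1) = 2*t^5 - 19*t^4 + 2*t^3 + 28*t^2 + 15*t + 2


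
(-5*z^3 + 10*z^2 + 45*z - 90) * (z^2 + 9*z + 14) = -5*z^5 - 35*z^4 + 65*z^3 + 455*z^2 - 180*z - 1260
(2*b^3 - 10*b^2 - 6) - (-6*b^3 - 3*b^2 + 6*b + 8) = 8*b^3 - 7*b^2 - 6*b - 14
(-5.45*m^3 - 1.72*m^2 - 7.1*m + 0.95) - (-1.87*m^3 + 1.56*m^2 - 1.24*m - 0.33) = -3.58*m^3 - 3.28*m^2 - 5.86*m + 1.28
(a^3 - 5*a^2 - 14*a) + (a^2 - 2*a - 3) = a^3 - 4*a^2 - 16*a - 3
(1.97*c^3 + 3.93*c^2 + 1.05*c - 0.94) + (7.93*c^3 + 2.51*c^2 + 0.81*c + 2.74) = 9.9*c^3 + 6.44*c^2 + 1.86*c + 1.8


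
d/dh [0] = 0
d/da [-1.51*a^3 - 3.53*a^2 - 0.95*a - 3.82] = -4.53*a^2 - 7.06*a - 0.95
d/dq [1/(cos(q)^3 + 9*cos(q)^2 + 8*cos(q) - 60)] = (3*cos(q)^2 + 18*cos(q) + 8)*sin(q)/(cos(q)^3 + 9*cos(q)^2 + 8*cos(q) - 60)^2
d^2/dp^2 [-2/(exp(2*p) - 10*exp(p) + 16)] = 4*(-4*(exp(p) - 5)^2*exp(p) + (2*exp(p) - 5)*(exp(2*p) - 10*exp(p) + 16))*exp(p)/(exp(2*p) - 10*exp(p) + 16)^3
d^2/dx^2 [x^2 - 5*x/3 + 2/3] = 2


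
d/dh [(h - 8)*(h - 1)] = 2*h - 9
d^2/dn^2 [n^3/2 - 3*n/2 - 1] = 3*n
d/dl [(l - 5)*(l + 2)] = 2*l - 3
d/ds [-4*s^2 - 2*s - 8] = -8*s - 2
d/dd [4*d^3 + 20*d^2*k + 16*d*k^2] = 12*d^2 + 40*d*k + 16*k^2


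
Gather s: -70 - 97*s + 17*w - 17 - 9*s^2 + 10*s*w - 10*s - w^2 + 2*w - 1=-9*s^2 + s*(10*w - 107) - w^2 + 19*w - 88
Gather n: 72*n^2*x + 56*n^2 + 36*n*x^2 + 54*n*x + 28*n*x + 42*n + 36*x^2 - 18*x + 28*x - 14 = n^2*(72*x + 56) + n*(36*x^2 + 82*x + 42) + 36*x^2 + 10*x - 14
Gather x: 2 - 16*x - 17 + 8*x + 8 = -8*x - 7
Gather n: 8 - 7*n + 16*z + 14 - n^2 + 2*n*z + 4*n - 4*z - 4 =-n^2 + n*(2*z - 3) + 12*z + 18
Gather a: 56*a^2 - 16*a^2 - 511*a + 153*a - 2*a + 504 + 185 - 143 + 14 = 40*a^2 - 360*a + 560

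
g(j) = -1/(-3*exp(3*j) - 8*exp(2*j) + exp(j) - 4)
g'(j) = -(9*exp(3*j) + 16*exp(2*j) - exp(j))/(-3*exp(3*j) - 8*exp(2*j) + exp(j) - 4)^2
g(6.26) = 0.00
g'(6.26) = -0.00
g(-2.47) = 0.25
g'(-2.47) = -0.00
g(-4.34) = 0.25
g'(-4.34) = 0.00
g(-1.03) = 0.21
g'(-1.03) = -0.09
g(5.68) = 0.00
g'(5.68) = -0.00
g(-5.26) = 0.25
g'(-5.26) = 0.00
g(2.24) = 0.00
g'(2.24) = -0.00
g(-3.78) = 0.25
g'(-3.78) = 0.00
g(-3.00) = 0.25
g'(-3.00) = 0.00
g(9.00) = 0.00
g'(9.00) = 0.00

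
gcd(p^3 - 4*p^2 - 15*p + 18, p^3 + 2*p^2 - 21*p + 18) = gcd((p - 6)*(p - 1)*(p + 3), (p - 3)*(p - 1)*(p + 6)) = p - 1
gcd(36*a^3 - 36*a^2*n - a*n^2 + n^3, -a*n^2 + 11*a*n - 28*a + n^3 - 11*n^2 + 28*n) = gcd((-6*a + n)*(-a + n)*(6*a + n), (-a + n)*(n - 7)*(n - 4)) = a - n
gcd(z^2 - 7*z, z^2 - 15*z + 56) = z - 7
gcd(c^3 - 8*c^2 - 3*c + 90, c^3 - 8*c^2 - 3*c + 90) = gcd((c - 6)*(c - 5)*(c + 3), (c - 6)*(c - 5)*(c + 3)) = c^3 - 8*c^2 - 3*c + 90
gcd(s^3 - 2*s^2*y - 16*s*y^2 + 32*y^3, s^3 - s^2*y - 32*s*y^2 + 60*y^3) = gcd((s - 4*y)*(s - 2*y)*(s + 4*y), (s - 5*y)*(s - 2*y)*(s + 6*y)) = -s + 2*y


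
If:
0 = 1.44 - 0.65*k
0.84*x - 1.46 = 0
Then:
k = 2.22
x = 1.74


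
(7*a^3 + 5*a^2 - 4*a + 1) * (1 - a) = -7*a^4 + 2*a^3 + 9*a^2 - 5*a + 1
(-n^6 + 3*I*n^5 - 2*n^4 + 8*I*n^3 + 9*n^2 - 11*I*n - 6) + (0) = -n^6 + 3*I*n^5 - 2*n^4 + 8*I*n^3 + 9*n^2 - 11*I*n - 6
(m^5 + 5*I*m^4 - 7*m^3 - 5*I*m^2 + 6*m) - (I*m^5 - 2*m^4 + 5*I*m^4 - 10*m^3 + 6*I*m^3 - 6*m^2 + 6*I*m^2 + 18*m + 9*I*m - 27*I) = m^5 - I*m^5 + 2*m^4 + 3*m^3 - 6*I*m^3 + 6*m^2 - 11*I*m^2 - 12*m - 9*I*m + 27*I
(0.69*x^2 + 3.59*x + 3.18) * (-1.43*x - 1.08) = -0.9867*x^3 - 5.8789*x^2 - 8.4246*x - 3.4344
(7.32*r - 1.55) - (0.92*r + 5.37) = 6.4*r - 6.92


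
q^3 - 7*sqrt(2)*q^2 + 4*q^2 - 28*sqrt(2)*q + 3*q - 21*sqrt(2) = (q + 1)*(q + 3)*(q - 7*sqrt(2))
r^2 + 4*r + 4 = (r + 2)^2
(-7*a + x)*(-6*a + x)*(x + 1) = 42*a^2*x + 42*a^2 - 13*a*x^2 - 13*a*x + x^3 + x^2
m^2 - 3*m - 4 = (m - 4)*(m + 1)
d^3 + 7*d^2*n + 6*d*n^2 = d*(d + n)*(d + 6*n)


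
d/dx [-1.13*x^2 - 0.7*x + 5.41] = -2.26*x - 0.7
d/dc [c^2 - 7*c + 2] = 2*c - 7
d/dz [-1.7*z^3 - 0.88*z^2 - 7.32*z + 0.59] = -5.1*z^2 - 1.76*z - 7.32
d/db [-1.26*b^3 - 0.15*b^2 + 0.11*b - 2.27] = -3.78*b^2 - 0.3*b + 0.11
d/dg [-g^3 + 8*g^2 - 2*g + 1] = -3*g^2 + 16*g - 2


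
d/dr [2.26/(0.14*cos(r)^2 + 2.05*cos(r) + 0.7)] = (0.6328*cos(r) + 4.633)*sin(r)/(0.14*cos(r)^2 + 2.05*cos(r) + 0.7)^2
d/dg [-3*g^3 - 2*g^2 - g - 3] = -9*g^2 - 4*g - 1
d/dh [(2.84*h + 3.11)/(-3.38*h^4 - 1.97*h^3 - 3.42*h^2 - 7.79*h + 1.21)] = (28.7976*h^4 + 53.2368*h^3 + 28.0929*h^2 + 21.2724*h + 27.6633)/(11.4244*h^8 + 13.3172*h^7 + 27.0001*h^6 + 66.1352*h^5 + 34.2094*h^4 + 48.5162*h^3 + 52.4077*h^2 - 18.8518*h + 1.4641)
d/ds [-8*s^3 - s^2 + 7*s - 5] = -24*s^2 - 2*s + 7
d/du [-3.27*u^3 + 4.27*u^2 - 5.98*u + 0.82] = -9.81*u^2 + 8.54*u - 5.98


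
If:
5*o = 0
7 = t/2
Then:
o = 0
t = 14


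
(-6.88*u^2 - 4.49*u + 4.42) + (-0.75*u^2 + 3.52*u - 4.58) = -7.63*u^2 - 0.97*u - 0.16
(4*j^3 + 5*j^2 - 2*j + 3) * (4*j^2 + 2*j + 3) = 16*j^5 + 28*j^4 + 14*j^3 + 23*j^2 + 9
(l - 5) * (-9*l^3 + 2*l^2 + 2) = -9*l^4 + 47*l^3 - 10*l^2 + 2*l - 10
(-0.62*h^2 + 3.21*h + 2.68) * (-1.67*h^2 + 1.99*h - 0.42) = 1.0354*h^4 - 6.5945*h^3 + 2.1727*h^2 + 3.985*h - 1.1256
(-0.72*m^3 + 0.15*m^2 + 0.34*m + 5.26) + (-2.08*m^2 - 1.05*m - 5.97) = -0.72*m^3 - 1.93*m^2 - 0.71*m - 0.71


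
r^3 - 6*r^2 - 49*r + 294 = (r - 7)*(r - 6)*(r + 7)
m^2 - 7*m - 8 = (m - 8)*(m + 1)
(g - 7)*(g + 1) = g^2 - 6*g - 7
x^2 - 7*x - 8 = (x - 8)*(x + 1)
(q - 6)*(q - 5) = q^2 - 11*q + 30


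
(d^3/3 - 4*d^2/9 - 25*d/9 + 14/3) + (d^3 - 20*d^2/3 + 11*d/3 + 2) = 4*d^3/3 - 64*d^2/9 + 8*d/9 + 20/3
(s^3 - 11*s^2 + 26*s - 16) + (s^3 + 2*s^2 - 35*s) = 2*s^3 - 9*s^2 - 9*s - 16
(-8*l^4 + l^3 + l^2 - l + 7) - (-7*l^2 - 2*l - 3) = -8*l^4 + l^3 + 8*l^2 + l + 10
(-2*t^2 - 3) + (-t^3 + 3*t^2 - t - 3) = -t^3 + t^2 - t - 6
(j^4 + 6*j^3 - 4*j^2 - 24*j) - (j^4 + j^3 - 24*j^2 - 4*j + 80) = 5*j^3 + 20*j^2 - 20*j - 80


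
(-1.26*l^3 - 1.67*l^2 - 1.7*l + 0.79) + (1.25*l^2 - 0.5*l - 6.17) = -1.26*l^3 - 0.42*l^2 - 2.2*l - 5.38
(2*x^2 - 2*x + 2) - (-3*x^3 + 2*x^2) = 3*x^3 - 2*x + 2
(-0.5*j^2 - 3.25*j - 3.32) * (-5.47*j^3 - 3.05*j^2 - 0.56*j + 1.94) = 2.735*j^5 + 19.3025*j^4 + 28.3529*j^3 + 10.976*j^2 - 4.4458*j - 6.4408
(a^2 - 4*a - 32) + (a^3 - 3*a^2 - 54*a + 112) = a^3 - 2*a^2 - 58*a + 80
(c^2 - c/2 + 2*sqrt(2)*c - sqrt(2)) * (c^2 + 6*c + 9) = c^4 + 2*sqrt(2)*c^3 + 11*c^3/2 + 6*c^2 + 11*sqrt(2)*c^2 - 9*c/2 + 12*sqrt(2)*c - 9*sqrt(2)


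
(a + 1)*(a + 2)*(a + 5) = a^3 + 8*a^2 + 17*a + 10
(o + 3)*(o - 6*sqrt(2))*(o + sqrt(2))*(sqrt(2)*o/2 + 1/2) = sqrt(2)*o^4/2 - 9*o^3/2 + 3*sqrt(2)*o^3/2 - 27*o^2/2 - 17*sqrt(2)*o^2/2 - 51*sqrt(2)*o/2 - 6*o - 18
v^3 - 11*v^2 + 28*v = v*(v - 7)*(v - 4)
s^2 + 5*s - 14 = (s - 2)*(s + 7)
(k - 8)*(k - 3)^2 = k^3 - 14*k^2 + 57*k - 72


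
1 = 1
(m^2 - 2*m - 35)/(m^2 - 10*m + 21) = (m + 5)/(m - 3)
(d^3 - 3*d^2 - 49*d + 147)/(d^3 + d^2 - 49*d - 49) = (d - 3)/(d + 1)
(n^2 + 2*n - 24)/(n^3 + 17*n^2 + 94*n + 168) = (n - 4)/(n^2 + 11*n + 28)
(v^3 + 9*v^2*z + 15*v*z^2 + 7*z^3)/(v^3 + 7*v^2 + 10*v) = (v^3 + 9*v^2*z + 15*v*z^2 + 7*z^3)/(v*(v^2 + 7*v + 10))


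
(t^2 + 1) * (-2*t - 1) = -2*t^3 - t^2 - 2*t - 1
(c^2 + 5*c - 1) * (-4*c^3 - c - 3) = -4*c^5 - 20*c^4 + 3*c^3 - 8*c^2 - 14*c + 3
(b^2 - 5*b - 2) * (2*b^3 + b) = 2*b^5 - 10*b^4 - 3*b^3 - 5*b^2 - 2*b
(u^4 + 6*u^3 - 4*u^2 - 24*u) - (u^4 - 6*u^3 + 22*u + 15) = 12*u^3 - 4*u^2 - 46*u - 15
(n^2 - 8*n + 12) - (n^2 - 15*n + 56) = 7*n - 44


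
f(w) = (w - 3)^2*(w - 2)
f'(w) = (w - 3)^2 + (w - 2)*(2*w - 6) = (w - 3)*(3*w - 7)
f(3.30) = 0.12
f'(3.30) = 0.87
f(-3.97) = -290.03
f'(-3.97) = 131.80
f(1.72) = -0.46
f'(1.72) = 2.36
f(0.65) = -7.46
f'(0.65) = 11.87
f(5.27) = 16.85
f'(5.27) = 20.00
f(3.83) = 1.26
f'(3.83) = 3.73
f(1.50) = -1.12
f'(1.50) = 3.75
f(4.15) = 2.84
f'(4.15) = 6.27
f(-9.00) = -1584.00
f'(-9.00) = 408.00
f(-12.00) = -3150.00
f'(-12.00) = 645.00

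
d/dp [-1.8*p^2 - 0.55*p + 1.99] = -3.6*p - 0.55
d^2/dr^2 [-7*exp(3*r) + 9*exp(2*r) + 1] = (36 - 63*exp(r))*exp(2*r)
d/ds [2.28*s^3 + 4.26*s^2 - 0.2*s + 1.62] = 6.84*s^2 + 8.52*s - 0.2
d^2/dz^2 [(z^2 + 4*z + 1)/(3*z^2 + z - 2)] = 2*(33*z^3 + 45*z^2 + 81*z + 19)/(27*z^6 + 27*z^5 - 45*z^4 - 35*z^3 + 30*z^2 + 12*z - 8)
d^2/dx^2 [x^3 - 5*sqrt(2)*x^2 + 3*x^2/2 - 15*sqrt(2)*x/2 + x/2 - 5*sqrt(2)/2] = 6*x - 10*sqrt(2) + 3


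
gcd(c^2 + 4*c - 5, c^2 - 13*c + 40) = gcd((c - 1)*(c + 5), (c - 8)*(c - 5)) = 1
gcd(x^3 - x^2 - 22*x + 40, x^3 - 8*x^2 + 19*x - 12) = x - 4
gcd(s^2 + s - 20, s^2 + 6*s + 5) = s + 5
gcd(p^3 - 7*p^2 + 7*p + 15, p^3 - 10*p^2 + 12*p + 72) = 1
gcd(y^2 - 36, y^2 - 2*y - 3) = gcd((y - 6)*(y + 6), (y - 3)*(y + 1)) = 1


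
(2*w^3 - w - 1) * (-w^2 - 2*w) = -2*w^5 - 4*w^4 + w^3 + 3*w^2 + 2*w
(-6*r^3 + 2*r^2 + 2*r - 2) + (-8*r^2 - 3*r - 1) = -6*r^3 - 6*r^2 - r - 3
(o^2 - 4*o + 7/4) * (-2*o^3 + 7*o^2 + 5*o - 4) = -2*o^5 + 15*o^4 - 53*o^3/2 - 47*o^2/4 + 99*o/4 - 7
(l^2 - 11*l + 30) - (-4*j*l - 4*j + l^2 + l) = 4*j*l + 4*j - 12*l + 30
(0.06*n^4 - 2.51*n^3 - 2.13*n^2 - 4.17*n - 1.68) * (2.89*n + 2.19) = 0.1734*n^5 - 7.1225*n^4 - 11.6526*n^3 - 16.716*n^2 - 13.9875*n - 3.6792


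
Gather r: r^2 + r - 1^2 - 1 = r^2 + r - 2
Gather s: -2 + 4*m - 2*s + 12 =4*m - 2*s + 10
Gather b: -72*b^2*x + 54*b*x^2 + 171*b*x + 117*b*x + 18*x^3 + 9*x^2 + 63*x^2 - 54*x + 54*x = -72*b^2*x + b*(54*x^2 + 288*x) + 18*x^3 + 72*x^2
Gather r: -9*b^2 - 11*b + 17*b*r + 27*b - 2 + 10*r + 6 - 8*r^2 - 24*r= -9*b^2 + 16*b - 8*r^2 + r*(17*b - 14) + 4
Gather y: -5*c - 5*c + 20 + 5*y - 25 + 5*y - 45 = -10*c + 10*y - 50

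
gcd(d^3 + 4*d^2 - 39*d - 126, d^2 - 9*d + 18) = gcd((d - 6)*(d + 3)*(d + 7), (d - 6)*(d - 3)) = d - 6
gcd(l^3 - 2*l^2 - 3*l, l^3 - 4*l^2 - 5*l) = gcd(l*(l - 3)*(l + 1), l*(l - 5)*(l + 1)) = l^2 + l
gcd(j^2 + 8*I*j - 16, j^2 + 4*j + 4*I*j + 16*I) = j + 4*I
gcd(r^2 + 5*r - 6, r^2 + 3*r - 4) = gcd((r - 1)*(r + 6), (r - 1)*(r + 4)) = r - 1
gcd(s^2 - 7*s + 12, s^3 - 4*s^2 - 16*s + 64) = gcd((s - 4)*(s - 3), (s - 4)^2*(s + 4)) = s - 4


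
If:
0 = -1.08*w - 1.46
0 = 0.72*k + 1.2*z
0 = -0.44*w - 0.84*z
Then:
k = -1.18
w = -1.35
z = 0.71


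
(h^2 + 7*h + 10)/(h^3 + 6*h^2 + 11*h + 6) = (h + 5)/(h^2 + 4*h + 3)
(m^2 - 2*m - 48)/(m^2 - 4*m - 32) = (m + 6)/(m + 4)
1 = 1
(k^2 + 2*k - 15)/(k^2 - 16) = (k^2 + 2*k - 15)/(k^2 - 16)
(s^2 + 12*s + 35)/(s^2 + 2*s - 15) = (s + 7)/(s - 3)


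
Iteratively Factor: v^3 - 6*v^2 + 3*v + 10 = (v - 2)*(v^2 - 4*v - 5) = (v - 5)*(v - 2)*(v + 1)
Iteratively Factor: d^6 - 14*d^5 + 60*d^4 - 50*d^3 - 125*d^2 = (d - 5)*(d^5 - 9*d^4 + 15*d^3 + 25*d^2) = d*(d - 5)*(d^4 - 9*d^3 + 15*d^2 + 25*d) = d*(d - 5)^2*(d^3 - 4*d^2 - 5*d) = d*(d - 5)^2*(d + 1)*(d^2 - 5*d) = d*(d - 5)^3*(d + 1)*(d)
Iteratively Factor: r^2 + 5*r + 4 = (r + 1)*(r + 4)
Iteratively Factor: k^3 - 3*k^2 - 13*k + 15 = (k - 1)*(k^2 - 2*k - 15) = (k - 1)*(k + 3)*(k - 5)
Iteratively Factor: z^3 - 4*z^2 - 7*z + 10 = (z - 5)*(z^2 + z - 2) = (z - 5)*(z + 2)*(z - 1)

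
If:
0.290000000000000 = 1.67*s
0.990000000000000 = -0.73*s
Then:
No Solution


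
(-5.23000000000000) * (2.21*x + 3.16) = -11.5583*x - 16.5268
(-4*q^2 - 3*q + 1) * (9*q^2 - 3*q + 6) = -36*q^4 - 15*q^3 - 6*q^2 - 21*q + 6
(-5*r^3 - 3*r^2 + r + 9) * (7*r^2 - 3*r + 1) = -35*r^5 - 6*r^4 + 11*r^3 + 57*r^2 - 26*r + 9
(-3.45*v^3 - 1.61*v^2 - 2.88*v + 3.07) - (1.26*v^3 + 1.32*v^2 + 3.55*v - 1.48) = -4.71*v^3 - 2.93*v^2 - 6.43*v + 4.55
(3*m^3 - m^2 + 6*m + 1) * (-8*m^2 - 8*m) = -24*m^5 - 16*m^4 - 40*m^3 - 56*m^2 - 8*m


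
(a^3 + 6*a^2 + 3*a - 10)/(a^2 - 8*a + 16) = (a^3 + 6*a^2 + 3*a - 10)/(a^2 - 8*a + 16)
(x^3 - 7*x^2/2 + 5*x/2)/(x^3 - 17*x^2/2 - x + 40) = x*(x - 1)/(x^2 - 6*x - 16)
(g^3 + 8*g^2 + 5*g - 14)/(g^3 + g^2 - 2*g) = (g + 7)/g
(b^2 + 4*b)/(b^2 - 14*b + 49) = b*(b + 4)/(b^2 - 14*b + 49)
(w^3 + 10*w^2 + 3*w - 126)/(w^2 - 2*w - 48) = (w^2 + 4*w - 21)/(w - 8)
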